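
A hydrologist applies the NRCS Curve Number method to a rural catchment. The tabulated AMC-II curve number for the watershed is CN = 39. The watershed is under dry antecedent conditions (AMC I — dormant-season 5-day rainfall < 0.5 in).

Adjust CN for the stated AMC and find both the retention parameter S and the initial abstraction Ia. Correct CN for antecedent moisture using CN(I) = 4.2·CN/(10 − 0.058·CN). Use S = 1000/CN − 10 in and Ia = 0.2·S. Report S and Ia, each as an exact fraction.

S = 30500/819 in ≈ 37.241 in; Ia = 6100/819 in ≈ 7.448 in

Dry (AMC I): CN(I) = 4.2·39/(10 − 0.058·39) = (819/5)/(3869/500) = 81900/3869 ≈ 21.168
S = 1000/(81900/3869) − 10 = 30500/819 in ≈ 37.241 in
Ia = 0.2S: 0.2·37.241 = 7.448 in (exactly 6100/819)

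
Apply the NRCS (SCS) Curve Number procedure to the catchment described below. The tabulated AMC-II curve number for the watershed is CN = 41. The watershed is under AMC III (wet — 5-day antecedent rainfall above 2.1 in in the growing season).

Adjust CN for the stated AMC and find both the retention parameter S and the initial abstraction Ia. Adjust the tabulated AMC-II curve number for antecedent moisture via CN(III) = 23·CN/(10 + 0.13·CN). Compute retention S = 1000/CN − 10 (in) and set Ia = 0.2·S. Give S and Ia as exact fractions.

S = 5900/943 in ≈ 6.257 in; Ia = 1180/943 in ≈ 1.251 in

Wet (AMC III): CN(III) = 23·41/(10 + 0.13·41) = 943/(1533/100) = 94300/1533 ≈ 61.513
Max retention: S = 1000/(94300/1533) − 10 = 5900/943 in (≈ 6.257 in)
Initial abstraction Ia = S/5 = (5900/943)/5 = 1180/943 ≈ 1.251 in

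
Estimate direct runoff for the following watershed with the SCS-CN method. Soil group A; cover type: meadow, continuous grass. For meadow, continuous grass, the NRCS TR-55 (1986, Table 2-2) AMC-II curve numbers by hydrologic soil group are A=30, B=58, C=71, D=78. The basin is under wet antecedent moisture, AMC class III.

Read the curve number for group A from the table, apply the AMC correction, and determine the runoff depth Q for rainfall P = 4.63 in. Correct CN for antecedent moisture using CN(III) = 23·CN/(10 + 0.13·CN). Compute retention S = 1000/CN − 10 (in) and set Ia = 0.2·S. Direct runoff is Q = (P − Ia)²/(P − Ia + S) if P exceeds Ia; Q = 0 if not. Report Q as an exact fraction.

NRCS table: meadow, continuous grass, soil group A → CN(II) = 30
CN(III) from CN(II)=30: (23·30)/(10 + 0.13·30) = 6900/139 ≈ 49.640
S = 1000/(6900/139) − 10 = 700/69 in ≈ 10.145 in
Ia = 0.2S: 0.2·10.145 = 2.029 in (exactly 140/69)
P − Ia = 4.630 − 2.029 = 17947/6900 ≈ 2.601 in (> 0, runoff occurs)
Q: (17947/6900)² ÷ (87947/6900) = 322094809/606834300 in (≈ 0.531 in)

Q = 322094809/606834300 in ≈ 0.531 in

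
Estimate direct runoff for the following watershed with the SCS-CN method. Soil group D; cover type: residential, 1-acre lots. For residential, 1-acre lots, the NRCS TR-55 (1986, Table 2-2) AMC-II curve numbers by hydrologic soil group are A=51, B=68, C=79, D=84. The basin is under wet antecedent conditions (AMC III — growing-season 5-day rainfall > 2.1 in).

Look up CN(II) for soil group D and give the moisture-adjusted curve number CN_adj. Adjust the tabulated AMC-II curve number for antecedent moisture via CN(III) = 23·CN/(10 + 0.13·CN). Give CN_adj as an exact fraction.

CN_adj = 48300/523 ≈ 92.352

NRCS table: residential, 1-acre lots, soil group D → CN(II) = 84
CN(III) from CN(II)=84: (23·84)/(10 + 0.13·84) = 48300/523 ≈ 92.352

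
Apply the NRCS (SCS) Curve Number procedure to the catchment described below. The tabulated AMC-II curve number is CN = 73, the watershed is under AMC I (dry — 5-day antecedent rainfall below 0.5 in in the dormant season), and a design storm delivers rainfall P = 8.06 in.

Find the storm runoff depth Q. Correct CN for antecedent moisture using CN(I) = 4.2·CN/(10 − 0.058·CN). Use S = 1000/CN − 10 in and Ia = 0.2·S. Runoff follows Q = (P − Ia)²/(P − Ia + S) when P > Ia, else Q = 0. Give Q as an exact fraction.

Q = 25899430489/9860588150 in ≈ 2.627 in

Adjust CN=73 to AMC I: 4.2·73/(10 − 0.058·73) → (1533/5) ÷ (2883/500) = 51100/961 ≈ 53.174
S = 1000/(51100/961) − 10 = 4500/511 in ≈ 8.806 in
Ia = 0.2S: 0.2·8.806 = 1.761 in (exactly 900/511)
Since P=8.060 > Ia=1.761: effective rainfall P−Ia = 160933/25550 in
Runoff Q = (P−Ia)²/(P−Ia+S) = (6.299)²/(6.299+8.806) = 25899430489/9860588150 ≈ 2.627 in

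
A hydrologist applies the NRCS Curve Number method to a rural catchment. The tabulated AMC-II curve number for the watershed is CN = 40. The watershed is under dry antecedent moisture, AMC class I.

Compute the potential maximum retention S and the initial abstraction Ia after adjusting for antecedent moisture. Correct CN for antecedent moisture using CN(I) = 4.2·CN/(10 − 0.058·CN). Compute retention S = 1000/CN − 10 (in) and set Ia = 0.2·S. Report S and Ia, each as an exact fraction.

S = 250/7 in ≈ 35.714 in; Ia = 50/7 in ≈ 7.143 in

Dry (AMC I): CN(I) = 4.2·40/(10 − 0.058·40) = 168/(192/25) = 175/8 ≈ 21.875
Retention S: 1000/CN − 10 with CN=21.875 → S = 250/7 ≈ 35.714 in
Ia = 0.2·(250/7) = 50/7 in ≈ 7.143 in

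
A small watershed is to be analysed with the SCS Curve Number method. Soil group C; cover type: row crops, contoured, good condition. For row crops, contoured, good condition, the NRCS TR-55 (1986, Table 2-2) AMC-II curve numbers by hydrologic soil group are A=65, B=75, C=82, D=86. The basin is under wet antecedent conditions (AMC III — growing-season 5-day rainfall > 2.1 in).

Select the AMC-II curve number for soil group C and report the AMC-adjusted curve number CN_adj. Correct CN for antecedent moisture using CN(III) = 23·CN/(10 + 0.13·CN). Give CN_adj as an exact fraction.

CN_adj = 94300/1033 ≈ 91.288

NRCS table: row crops, contoured, good condition, soil group C → CN(II) = 82
CN(III) from CN(II)=82: (23·82)/(10 + 0.13·82) = 94300/1033 ≈ 91.288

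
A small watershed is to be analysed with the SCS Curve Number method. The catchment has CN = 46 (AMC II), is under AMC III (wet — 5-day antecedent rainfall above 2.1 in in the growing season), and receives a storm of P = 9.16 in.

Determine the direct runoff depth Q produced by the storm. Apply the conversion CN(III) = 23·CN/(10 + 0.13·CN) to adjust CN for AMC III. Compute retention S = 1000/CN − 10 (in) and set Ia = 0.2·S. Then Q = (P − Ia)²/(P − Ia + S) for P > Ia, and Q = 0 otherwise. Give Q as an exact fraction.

Q = 11586584881/2316239725 in ≈ 5.002 in

Wet (AMC III): CN(III) = 23·46/(10 + 0.13·46) = 1058/(799/50) = 52900/799 ≈ 66.208
Max retention: S = 1000/(52900/799) − 10 = 2700/529 in (≈ 5.104 in)
Ia = 0.2·(2700/529) = 540/529 in ≈ 1.021 in
P − Ia = 9.160 − 1.021 = 107641/13225 ≈ 8.139 in (> 0, runoff occurs)
Q = (107641/13225)²/((107641/13225) + 2700/529) = (11586584881/174900625)/(175141/13225) = 11586584881/2316239725 in ≈ 5.002 in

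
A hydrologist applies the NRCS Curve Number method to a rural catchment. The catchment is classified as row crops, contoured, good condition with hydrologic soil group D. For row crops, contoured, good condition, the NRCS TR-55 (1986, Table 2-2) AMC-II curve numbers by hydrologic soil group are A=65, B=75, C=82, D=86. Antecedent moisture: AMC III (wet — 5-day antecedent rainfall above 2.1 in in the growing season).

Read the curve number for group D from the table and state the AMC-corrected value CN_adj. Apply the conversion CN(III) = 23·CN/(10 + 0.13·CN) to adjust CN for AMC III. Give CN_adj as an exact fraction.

CN_adj = 98900/1059 ≈ 93.390

NRCS table: row crops, contoured, good condition, soil group D → CN(II) = 86
Adjust CN=86 to AMC III: 23·86/(10 + 0.13·86) → 1978 ÷ (1059/50) = 98900/1059 ≈ 93.390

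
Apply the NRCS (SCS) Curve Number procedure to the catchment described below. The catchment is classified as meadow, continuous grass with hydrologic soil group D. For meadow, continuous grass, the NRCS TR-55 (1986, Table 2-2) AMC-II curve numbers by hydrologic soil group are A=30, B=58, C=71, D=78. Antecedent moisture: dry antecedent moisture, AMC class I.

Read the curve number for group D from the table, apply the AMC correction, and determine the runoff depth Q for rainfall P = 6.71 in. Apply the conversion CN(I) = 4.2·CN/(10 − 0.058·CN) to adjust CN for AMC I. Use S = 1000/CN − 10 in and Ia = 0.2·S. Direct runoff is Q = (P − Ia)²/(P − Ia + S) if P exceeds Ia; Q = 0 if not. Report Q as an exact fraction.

Q = 17563938491/7367642100 in ≈ 2.384 in

NRCS table: meadow, continuous grass, soil group D → CN(II) = 78
Adjust CN=78 to AMC I: 4.2·78/(10 − 0.058·78) → (1638/5) ÷ (1369/250) = 81900/1369 ≈ 59.825
Max retention: S = 1000/(81900/1369) − 10 = 5500/819 in (≈ 6.716 in)
Ia = 0.2·(5500/819) = 1100/819 in ≈ 1.343 in
Excess rainfall: 6.710 − 1.343 = 5.367 in; P > Ia so Q > 0
Runoff Q = (P−Ia)²/(P−Ia+S) = (5.367)²/(5.367+6.716) = 17563938491/7367642100 ≈ 2.384 in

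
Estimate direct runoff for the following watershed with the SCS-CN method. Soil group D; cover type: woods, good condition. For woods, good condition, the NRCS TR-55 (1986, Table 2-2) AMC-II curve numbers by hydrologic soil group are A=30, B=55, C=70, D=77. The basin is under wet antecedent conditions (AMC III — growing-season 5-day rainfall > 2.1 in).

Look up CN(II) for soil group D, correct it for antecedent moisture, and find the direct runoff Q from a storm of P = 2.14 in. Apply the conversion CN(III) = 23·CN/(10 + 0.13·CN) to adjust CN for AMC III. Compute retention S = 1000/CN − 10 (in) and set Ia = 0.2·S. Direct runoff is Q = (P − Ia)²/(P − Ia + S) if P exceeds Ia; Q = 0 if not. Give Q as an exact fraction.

Q = 52403121/47120150 in ≈ 1.112 in

NRCS table: woods, good condition, soil group D → CN(II) = 77
CN(III) from CN(II)=77: (23·77)/(10 + 0.13·77) = 7700/87 ≈ 88.506
S = 1000/(7700/87) − 10 = 100/77 in ≈ 1.299 in
Ia = 0.2S: 0.2·1.299 = 0.260 in (exactly 20/77)
Since P=2.140 > Ia=0.260: effective rainfall P−Ia = 7239/3850 in
Q = (7239/3850)²/((7239/3850) + 100/77) = (52403121/14822500)/(12239/3850) = 52403121/47120150 in ≈ 1.112 in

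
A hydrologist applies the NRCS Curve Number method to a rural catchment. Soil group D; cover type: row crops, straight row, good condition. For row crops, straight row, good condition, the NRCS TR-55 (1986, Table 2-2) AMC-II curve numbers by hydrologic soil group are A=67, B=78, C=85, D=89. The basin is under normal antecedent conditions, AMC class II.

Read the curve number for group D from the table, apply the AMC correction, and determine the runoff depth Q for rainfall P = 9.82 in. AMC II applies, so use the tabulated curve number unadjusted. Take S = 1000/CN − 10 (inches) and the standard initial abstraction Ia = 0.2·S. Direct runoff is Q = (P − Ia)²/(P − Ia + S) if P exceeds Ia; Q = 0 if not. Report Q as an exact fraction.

Q = 1814674801/214040550 in ≈ 8.478 in

NRCS table: row crops, straight row, good condition, soil group D → CN(II) = 89
AMC II — tabulated CN = 89 applies directly.
Max retention: S = 1000/89 − 10 = 110/89 in (≈ 1.236 in)
Ia = 0.2S: 0.2·1.236 = 0.247 in (exactly 22/89)
P − Ia = 9.820 − 0.247 = 42599/4450 ≈ 9.573 in (> 0, runoff occurs)
Runoff Q = (P−Ia)²/(P−Ia+S) = (9.573)²/(9.573+1.236) = 1814674801/214040550 ≈ 8.478 in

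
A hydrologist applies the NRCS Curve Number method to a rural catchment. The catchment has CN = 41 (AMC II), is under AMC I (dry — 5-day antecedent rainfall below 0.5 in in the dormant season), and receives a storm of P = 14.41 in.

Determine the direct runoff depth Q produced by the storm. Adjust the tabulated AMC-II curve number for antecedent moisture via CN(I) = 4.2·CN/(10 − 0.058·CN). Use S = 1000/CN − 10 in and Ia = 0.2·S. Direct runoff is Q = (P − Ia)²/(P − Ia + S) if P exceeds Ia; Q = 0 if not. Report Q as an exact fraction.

Q = 423411791401/310020356100 in ≈ 1.366 in

CN(I) from CN(II)=41: (4.2·41)/(10 − 0.058·41) = 86100/3811 ≈ 22.592
Retention S: 1000/CN − 10 with CN=22.592 → S = 29500/861 ≈ 34.262 in
Ia = 0.2S: 0.2·34.262 = 6.852 in (exactly 5900/861)
Since P=14.410 > Ia=6.852: effective rainfall P−Ia = 650701/86100 in
Runoff Q = (P−Ia)²/(P−Ia+S) = (7.558)²/(7.558+34.262) = 423411791401/310020356100 ≈ 1.366 in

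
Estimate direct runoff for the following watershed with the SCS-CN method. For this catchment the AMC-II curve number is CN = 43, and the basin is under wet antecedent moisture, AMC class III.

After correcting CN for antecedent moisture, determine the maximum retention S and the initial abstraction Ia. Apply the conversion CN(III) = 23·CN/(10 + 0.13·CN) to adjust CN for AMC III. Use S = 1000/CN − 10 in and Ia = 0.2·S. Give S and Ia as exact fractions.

S = 5700/989 in ≈ 5.763 in; Ia = 1140/989 in ≈ 1.153 in

Wet (AMC III): CN(III) = 23·43/(10 + 0.13·43) = 989/(1559/100) = 98900/1559 ≈ 63.438
Max retention: S = 1000/(98900/1559) − 10 = 5700/989 in (≈ 5.763 in)
Ia = 0.2S: 0.2·5.763 = 1.153 in (exactly 1140/989)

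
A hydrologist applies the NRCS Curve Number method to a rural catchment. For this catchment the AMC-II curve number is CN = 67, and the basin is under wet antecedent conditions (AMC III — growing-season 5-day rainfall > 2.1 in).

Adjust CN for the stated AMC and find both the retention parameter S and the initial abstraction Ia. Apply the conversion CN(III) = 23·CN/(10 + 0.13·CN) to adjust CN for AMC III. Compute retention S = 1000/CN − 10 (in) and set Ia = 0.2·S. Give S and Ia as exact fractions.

S = 3300/1541 in ≈ 2.141 in; Ia = 660/1541 in ≈ 0.428 in

Adjust CN=67 to AMC III: 23·67/(10 + 0.13·67) → 1541 ÷ (1871/100) = 154100/1871 ≈ 82.362
Retention S: 1000/CN − 10 with CN=82.362 → S = 3300/1541 ≈ 2.141 in
Initial abstraction Ia = S/5 = (3300/1541)/5 = 660/1541 ≈ 0.428 in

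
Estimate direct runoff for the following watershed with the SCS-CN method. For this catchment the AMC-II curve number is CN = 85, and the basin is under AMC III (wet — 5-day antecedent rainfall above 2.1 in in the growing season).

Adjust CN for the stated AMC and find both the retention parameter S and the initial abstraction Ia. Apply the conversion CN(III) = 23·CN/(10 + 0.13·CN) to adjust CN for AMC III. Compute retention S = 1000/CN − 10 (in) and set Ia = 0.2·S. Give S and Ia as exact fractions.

Adjust CN=85 to AMC III: 23·85/(10 + 0.13·85) → 1955 ÷ (421/20) = 39100/421 ≈ 92.874
Max retention: S = 1000/(39100/421) − 10 = 300/391 in (≈ 0.767 in)
Ia = 0.2S: 0.2·0.767 = 0.153 in (exactly 60/391)

S = 300/391 in ≈ 0.767 in; Ia = 60/391 in ≈ 0.153 in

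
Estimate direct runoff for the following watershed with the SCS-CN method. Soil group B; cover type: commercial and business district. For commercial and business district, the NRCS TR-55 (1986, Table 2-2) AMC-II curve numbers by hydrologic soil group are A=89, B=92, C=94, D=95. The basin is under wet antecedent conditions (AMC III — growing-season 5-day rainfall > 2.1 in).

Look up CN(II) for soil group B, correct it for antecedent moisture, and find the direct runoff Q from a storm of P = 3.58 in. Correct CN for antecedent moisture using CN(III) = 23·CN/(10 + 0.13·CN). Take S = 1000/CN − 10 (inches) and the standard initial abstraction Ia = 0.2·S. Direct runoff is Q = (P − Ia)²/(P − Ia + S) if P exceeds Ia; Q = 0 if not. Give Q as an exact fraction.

NRCS table: commercial and business district, soil group B → CN(II) = 92
CN(III) from CN(II)=92: (23·92)/(10 + 0.13·92) = 52900/549 ≈ 96.357
Retention S: 1000/CN − 10 with CN=96.357 → S = 200/529 ≈ 0.378 in
Ia = 0.2S: 0.2·0.378 = 0.076 in (exactly 40/529)
Since P=3.580 > Ia=0.076: effective rainfall P−Ia = 92691/26450 in
Q = (92691/26450)²/((92691/26450) + 200/529) = (8591621481/699602500)/(102691/26450) = 8591621481/2716176950 in ≈ 3.163 in

Q = 8591621481/2716176950 in ≈ 3.163 in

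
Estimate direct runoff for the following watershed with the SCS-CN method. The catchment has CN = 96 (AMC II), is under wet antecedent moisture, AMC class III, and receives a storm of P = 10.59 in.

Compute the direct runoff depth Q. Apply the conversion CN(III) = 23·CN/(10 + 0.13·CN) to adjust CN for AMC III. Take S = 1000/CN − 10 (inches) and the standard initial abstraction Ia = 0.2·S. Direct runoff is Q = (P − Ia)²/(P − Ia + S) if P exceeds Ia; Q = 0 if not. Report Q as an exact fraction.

Adjust CN=96 to AMC III: 23·96/(10 + 0.13·96) → 2208 ÷ (562/25) = 27600/281 ≈ 98.221
Max retention: S = 1000/(27600/281) − 10 = 25/138 in (≈ 0.181 in)
Initial abstraction Ia = S/5 = (25/138)/5 = 5/138 ≈ 0.036 in
P − Ia = 10.590 − 0.036 = 72821/6900 ≈ 10.554 in (> 0, runoff occurs)
Q = (72821/6900)²/((72821/6900) + 25/138) = (5302898041/47610000)/(74071/6900) = 5302898041/511089900 in ≈ 10.376 in

Q = 5302898041/511089900 in ≈ 10.376 in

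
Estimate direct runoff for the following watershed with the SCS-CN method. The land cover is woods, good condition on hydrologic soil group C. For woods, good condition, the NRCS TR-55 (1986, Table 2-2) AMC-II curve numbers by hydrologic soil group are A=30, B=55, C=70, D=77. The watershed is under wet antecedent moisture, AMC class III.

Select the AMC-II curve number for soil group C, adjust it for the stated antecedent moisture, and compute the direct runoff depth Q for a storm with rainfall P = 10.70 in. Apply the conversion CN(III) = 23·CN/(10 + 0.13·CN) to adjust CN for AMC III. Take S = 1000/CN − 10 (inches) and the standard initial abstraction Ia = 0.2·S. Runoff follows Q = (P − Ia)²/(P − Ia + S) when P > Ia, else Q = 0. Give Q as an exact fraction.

Q = 276457129/31599470 in ≈ 8.749 in

NRCS table: woods, good condition, soil group C → CN(II) = 70
Adjust CN=70 to AMC III: 23·70/(10 + 0.13·70) → 1610 ÷ (191/10) = 16100/191 ≈ 84.293
Max retention: S = 1000/(16100/191) − 10 = 300/161 in (≈ 1.863 in)
Ia = 0.2S: 0.2·1.863 = 0.373 in (exactly 60/161)
P − Ia = 10.700 − 0.373 = 16627/1610 ≈ 10.327 in (> 0, runoff occurs)
Q: (16627/1610)² ÷ (19627/1610) = 276457129/31599470 in (≈ 8.749 in)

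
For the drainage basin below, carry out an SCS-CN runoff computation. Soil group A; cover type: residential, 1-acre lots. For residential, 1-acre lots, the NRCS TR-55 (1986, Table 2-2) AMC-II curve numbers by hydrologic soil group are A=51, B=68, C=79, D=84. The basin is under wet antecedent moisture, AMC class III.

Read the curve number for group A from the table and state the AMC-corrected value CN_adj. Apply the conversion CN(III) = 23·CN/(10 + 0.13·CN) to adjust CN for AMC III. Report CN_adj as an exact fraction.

NRCS table: residential, 1-acre lots, soil group A → CN(II) = 51
CN(III) from CN(II)=51: (23·51)/(10 + 0.13·51) = 117300/1663 ≈ 70.535

CN_adj = 117300/1663 ≈ 70.535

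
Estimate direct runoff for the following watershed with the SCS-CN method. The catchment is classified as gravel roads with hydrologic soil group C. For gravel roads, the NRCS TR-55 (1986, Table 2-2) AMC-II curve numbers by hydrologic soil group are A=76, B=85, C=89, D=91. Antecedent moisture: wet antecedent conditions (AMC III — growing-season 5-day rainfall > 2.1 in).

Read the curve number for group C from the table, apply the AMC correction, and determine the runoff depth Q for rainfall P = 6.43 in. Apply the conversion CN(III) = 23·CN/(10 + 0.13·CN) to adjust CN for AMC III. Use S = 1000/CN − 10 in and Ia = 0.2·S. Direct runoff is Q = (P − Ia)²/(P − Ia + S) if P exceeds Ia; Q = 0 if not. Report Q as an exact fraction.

NRCS table: gravel roads, soil group C → CN(II) = 89
Wet (AMC III): CN(III) = 23·89/(10 + 0.13·89) = 2047/(2157/100) = 204700/2157 ≈ 94.900
Max retention: S = 1000/(204700/2157) − 10 = 1100/2047 in (≈ 0.537 in)
Ia = 0.2·(1100/2047) = 220/2047 in ≈ 0.107 in
P − Ia = 6.430 − 0.107 = 1294221/204700 ≈ 6.323 in (> 0, runoff occurs)
Q: (1294221/204700)² ÷ (1404221/204700) = 1675007996841/287444038700 in (≈ 5.827 in)

Q = 1675007996841/287444038700 in ≈ 5.827 in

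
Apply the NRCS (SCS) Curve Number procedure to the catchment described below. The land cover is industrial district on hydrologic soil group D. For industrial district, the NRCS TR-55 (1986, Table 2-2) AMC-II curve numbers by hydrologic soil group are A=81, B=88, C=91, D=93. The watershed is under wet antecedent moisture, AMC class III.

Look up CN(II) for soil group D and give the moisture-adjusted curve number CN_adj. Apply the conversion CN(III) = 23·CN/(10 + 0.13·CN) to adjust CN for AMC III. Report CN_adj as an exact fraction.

NRCS table: industrial district, soil group D → CN(II) = 93
Adjust CN=93 to AMC III: 23·93/(10 + 0.13·93) → 2139 ÷ (2209/100) = 213900/2209 ≈ 96.831

CN_adj = 213900/2209 ≈ 96.831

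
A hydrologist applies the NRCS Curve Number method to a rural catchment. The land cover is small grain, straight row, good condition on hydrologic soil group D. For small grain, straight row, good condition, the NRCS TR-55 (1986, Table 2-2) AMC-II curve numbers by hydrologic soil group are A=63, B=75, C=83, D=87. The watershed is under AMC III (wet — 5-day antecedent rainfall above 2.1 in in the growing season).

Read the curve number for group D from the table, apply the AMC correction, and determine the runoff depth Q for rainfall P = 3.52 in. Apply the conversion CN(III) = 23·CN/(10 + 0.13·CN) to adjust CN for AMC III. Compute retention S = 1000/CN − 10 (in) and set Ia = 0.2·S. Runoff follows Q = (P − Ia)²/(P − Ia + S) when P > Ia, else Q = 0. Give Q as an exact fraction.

NRCS table: small grain, straight row, good condition, soil group D → CN(II) = 87
Wet (AMC III): CN(III) = 23·87/(10 + 0.13·87) = 2001/(2131/100) = 200100/2131 ≈ 93.900
S = 1000/(200100/2131) − 10 = 1300/2001 in ≈ 0.650 in
Ia = 0.2S: 0.2·0.650 = 0.130 in (exactly 260/2001)
Since P=3.520 > Ia=0.130: effective rainfall P−Ia = 169588/50025 in
Q = (169588/50025)²/((169588/50025) + 1300/2001) = (28760089744/2502500625)/(202088/50025) = 3595011218/1263681525 in ≈ 2.845 in

Q = 3595011218/1263681525 in ≈ 2.845 in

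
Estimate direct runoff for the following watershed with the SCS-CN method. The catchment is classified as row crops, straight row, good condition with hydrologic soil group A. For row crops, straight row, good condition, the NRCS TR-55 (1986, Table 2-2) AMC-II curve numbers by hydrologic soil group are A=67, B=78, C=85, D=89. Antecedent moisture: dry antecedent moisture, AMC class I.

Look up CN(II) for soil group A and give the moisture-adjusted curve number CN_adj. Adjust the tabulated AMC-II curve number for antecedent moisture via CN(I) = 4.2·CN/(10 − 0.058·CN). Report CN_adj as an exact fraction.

CN_adj = 46900/1019 ≈ 46.026

NRCS table: row crops, straight row, good condition, soil group A → CN(II) = 67
CN(I) from CN(II)=67: (4.2·67)/(10 − 0.058·67) = 46900/1019 ≈ 46.026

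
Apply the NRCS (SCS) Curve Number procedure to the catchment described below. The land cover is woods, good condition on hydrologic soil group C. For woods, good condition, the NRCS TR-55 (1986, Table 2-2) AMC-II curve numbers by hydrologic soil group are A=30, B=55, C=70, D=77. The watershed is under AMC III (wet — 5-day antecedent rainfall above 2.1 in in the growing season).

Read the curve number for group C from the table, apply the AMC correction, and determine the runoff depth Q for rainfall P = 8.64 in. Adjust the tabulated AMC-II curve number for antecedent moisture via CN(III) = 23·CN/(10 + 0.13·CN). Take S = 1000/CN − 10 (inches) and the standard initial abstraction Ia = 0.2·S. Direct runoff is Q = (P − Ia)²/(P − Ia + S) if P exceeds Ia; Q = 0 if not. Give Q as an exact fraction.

Q = 46137174/6838475 in ≈ 6.747 in

NRCS table: woods, good condition, soil group C → CN(II) = 70
CN(III) from CN(II)=70: (23·70)/(10 + 0.13·70) = 16100/191 ≈ 84.293
Retention S: 1000/CN − 10 with CN=84.293 → S = 300/161 ≈ 1.863 in
Initial abstraction Ia = S/5 = (300/161)/5 = 60/161 ≈ 0.373 in
Excess rainfall: 8.640 − 0.373 = 8.267 in; P > Ia so Q > 0
Runoff Q = (P−Ia)²/(P−Ia+S) = (8.267)²/(8.267+1.863) = 46137174/6838475 ≈ 6.747 in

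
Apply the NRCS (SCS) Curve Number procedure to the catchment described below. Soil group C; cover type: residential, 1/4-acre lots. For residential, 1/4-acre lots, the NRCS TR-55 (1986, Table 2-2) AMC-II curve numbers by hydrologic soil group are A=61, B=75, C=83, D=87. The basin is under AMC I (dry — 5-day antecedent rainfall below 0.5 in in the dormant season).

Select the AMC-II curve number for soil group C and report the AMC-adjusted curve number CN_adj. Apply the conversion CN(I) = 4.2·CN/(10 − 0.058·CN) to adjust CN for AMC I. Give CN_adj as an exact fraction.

CN_adj = 174300/2593 ≈ 67.219

NRCS table: residential, 1/4-acre lots, soil group C → CN(II) = 83
CN(I) from CN(II)=83: (4.2·83)/(10 − 0.058·83) = 174300/2593 ≈ 67.219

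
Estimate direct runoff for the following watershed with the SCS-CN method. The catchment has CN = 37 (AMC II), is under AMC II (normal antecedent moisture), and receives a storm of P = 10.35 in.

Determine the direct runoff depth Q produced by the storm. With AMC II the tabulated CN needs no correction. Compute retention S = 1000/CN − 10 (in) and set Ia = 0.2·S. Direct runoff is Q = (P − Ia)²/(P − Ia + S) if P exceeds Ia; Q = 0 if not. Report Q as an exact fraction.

AMC II — tabulated CN = 37 applies directly.
Max retention: S = 1000/37 − 10 = 630/37 in (≈ 17.027 in)
Ia = 0.2S: 0.2·17.027 = 3.405 in (exactly 126/37)
Excess rainfall: 10.350 − 3.405 = 6.945 in; P > Ia so Q > 0
Q = (5139/740)²/((5139/740) + 630/37) = (26409321/547600)/(17739/740) = 326041/162060 in ≈ 2.012 in

Q = 326041/162060 in ≈ 2.012 in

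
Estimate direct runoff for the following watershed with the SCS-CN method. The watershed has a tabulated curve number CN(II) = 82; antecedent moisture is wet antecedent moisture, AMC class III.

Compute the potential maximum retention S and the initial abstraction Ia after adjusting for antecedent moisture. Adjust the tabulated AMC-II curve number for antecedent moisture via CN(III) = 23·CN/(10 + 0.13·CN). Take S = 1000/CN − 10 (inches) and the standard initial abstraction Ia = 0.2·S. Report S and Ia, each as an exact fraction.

S = 900/943 in ≈ 0.954 in; Ia = 180/943 in ≈ 0.191 in

Wet (AMC III): CN(III) = 23·82/(10 + 0.13·82) = 1886/(1033/50) = 94300/1033 ≈ 91.288
S = 1000/(94300/1033) − 10 = 900/943 in ≈ 0.954 in
Initial abstraction Ia = S/5 = (900/943)/5 = 180/943 ≈ 0.191 in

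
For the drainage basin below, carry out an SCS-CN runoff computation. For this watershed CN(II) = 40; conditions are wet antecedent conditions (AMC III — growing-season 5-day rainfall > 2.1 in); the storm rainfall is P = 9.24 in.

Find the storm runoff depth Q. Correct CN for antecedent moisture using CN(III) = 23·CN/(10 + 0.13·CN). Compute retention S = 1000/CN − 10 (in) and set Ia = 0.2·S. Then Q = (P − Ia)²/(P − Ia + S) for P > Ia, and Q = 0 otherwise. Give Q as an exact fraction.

Wet (AMC III): CN(III) = 23·40/(10 + 0.13·40) = 920/(76/5) = 1150/19 ≈ 60.526
Retention S: 1000/CN − 10 with CN=60.526 → S = 150/23 ≈ 6.522 in
Initial abstraction Ia = S/5 = (150/23)/5 = 30/23 ≈ 1.304 in
P − Ia = 9.240 − 1.304 = 4563/575 ≈ 7.936 in (> 0, runoff occurs)
Q = (4563/575)²/((4563/575) + 150/23) = (20820969/330625)/(8313/575) = 6940323/1593325 in ≈ 4.356 in

Q = 6940323/1593325 in ≈ 4.356 in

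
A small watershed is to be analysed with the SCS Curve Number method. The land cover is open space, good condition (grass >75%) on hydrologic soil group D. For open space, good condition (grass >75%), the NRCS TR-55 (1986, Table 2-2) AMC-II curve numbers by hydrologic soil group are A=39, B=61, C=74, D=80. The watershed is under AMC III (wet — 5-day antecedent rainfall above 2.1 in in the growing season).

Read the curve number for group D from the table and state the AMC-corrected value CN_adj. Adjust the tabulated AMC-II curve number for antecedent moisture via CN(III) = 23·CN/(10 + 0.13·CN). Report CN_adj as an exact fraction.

NRCS table: open space, good condition (grass >75%), soil group D → CN(II) = 80
CN(III) from CN(II)=80: (23·80)/(10 + 0.13·80) = 4600/51 ≈ 90.196

CN_adj = 4600/51 ≈ 90.196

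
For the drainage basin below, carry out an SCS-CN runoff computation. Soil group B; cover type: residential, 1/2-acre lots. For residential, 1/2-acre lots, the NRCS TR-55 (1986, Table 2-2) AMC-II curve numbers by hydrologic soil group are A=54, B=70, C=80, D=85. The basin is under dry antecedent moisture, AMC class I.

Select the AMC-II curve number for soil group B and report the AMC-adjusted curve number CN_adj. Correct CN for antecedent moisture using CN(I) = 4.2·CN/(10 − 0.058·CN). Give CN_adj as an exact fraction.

NRCS table: residential, 1/2-acre lots, soil group B → CN(II) = 70
Dry (AMC I): CN(I) = 4.2·70/(10 − 0.058·70) = 294/(297/50) = 4900/99 ≈ 49.495

CN_adj = 4900/99 ≈ 49.495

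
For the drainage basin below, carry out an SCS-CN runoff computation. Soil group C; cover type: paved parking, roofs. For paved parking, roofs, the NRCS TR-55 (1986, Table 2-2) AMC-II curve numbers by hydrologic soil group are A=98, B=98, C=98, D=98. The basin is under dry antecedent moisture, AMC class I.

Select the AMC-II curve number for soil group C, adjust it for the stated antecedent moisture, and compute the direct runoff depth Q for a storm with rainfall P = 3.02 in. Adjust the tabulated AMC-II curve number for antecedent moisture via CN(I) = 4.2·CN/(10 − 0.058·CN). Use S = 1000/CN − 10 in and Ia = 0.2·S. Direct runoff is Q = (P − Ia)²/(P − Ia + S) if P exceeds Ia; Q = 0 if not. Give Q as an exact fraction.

Q = 22613843641/9023249550 in ≈ 2.506 in

NRCS table: paved parking, roofs, soil group C → CN(II) = 98
Adjust CN=98 to AMC I: 4.2·98/(10 − 0.058·98) → (2058/5) ÷ (1079/250) = 102900/1079 ≈ 95.366
Max retention: S = 1000/(102900/1079) − 10 = 500/1029 in (≈ 0.486 in)
Initial abstraction Ia = S/5 = (500/1029)/5 = 100/1029 ≈ 0.097 in
Since P=3.020 > Ia=0.097: effective rainfall P−Ia = 150379/51450 in
Q: (150379/51450)² ÷ (175379/51450) = 22613843641/9023249550 in (≈ 2.506 in)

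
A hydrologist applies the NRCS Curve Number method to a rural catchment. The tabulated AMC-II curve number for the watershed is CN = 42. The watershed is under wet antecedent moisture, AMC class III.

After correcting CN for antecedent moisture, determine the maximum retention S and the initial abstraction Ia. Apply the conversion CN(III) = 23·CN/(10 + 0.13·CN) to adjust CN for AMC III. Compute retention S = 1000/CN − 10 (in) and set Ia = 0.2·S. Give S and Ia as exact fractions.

S = 2900/483 in ≈ 6.004 in; Ia = 580/483 in ≈ 1.201 in

CN(III) from CN(II)=42: (23·42)/(10 + 0.13·42) = 48300/773 ≈ 62.484
S = 1000/(48300/773) − 10 = 2900/483 in ≈ 6.004 in
Ia = 0.2S: 0.2·6.004 = 1.201 in (exactly 580/483)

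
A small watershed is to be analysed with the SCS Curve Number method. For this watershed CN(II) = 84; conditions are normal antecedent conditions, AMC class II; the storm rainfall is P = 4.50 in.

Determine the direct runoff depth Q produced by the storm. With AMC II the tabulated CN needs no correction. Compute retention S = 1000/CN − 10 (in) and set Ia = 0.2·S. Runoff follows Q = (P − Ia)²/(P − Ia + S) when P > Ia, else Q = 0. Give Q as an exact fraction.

Q = 29929/10626 in ≈ 2.817 in

AMC II — tabulated CN = 84 applies directly.
Retention S: 1000/CN − 10 with CN=84.000 → S = 40/21 ≈ 1.905 in
Ia = 0.2S: 0.2·1.905 = 0.381 in (exactly 8/21)
P − Ia = 4.500 − 0.381 = 173/42 ≈ 4.119 in (> 0, runoff occurs)
Q = (173/42)²/((173/42) + 40/21) = (29929/1764)/(253/42) = 29929/10626 in ≈ 2.817 in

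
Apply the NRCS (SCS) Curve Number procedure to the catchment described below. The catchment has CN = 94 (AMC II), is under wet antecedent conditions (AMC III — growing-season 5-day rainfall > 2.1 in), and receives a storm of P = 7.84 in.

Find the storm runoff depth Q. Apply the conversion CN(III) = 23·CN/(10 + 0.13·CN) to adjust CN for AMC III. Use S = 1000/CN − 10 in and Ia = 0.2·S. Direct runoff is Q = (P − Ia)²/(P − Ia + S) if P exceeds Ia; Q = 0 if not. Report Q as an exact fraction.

Wet (AMC III): CN(III) = 23·94/(10 + 0.13·94) = 2162/(1111/50) = 108100/1111 ≈ 97.300
Max retention: S = 1000/(108100/1111) − 10 = 300/1081 in (≈ 0.278 in)
Ia = 0.2·(300/1081) = 60/1081 in ≈ 0.056 in
Excess rainfall: 7.840 − 0.056 = 7.784 in; P > Ia so Q > 0
Q = (210376/27025)²/((210376/27025) + 300/1081) = (44258061376/730350625)/(217876/27025) = 11064515344/1472024725 in ≈ 7.517 in

Q = 11064515344/1472024725 in ≈ 7.517 in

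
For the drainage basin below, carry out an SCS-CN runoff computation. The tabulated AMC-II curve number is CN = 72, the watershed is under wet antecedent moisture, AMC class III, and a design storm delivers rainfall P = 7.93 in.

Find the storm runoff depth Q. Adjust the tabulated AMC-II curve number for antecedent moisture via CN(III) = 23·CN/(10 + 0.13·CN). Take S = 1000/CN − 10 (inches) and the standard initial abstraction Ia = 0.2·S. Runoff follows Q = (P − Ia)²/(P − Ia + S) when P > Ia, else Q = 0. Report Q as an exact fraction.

Q = 24696436801/3977525700 in ≈ 6.209 in

CN(III) from CN(II)=72: (23·72)/(10 + 0.13·72) = 10350/121 ≈ 85.537
Max retention: S = 1000/(10350/121) − 10 = 350/207 in (≈ 1.691 in)
Ia = 0.2·(350/207) = 70/207 in ≈ 0.338 in
P − Ia = 7.930 − 0.338 = 157151/20700 ≈ 7.592 in (> 0, runoff occurs)
Q = (157151/20700)²/((157151/20700) + 350/207) = (24696436801/428490000)/(192151/20700) = 24696436801/3977525700 in ≈ 6.209 in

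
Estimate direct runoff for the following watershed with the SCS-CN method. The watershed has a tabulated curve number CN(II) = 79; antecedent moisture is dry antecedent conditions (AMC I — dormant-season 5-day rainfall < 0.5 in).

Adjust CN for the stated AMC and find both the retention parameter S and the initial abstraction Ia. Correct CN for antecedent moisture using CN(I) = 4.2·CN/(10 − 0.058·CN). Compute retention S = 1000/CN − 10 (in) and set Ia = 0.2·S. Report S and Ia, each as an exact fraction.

Adjust CN=79 to AMC I: 4.2·79/(10 − 0.058·79) → (1659/5) ÷ (2709/500) = 7900/129 ≈ 61.240
Retention S: 1000/CN − 10 with CN=61.240 → S = 500/79 ≈ 6.329 in
Ia = 0.2·(500/79) = 100/79 in ≈ 1.266 in

S = 500/79 in ≈ 6.329 in; Ia = 100/79 in ≈ 1.266 in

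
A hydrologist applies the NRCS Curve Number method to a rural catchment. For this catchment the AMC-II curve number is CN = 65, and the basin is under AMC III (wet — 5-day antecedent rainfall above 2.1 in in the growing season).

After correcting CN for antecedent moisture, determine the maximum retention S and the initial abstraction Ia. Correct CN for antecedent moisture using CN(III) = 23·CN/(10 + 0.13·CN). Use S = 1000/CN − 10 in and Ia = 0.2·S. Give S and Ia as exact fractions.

CN(III) from CN(II)=65: (23·65)/(10 + 0.13·65) = 29900/369 ≈ 81.030
Retention S: 1000/CN − 10 with CN=81.030 → S = 700/299 ≈ 2.341 in
Initial abstraction Ia = S/5 = (700/299)/5 = 140/299 ≈ 0.468 in

S = 700/299 in ≈ 2.341 in; Ia = 140/299 in ≈ 0.468 in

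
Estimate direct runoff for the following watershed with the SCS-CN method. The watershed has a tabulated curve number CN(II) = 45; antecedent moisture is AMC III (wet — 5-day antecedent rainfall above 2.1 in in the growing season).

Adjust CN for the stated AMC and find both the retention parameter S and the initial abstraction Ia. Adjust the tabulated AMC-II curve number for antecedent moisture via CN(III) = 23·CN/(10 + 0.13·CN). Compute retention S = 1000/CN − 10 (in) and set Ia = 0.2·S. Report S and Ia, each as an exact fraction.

S = 1100/207 in ≈ 5.314 in; Ia = 220/207 in ≈ 1.063 in

CN(III) from CN(II)=45: (23·45)/(10 + 0.13·45) = 20700/317 ≈ 65.300
S = 1000/(20700/317) − 10 = 1100/207 in ≈ 5.314 in
Ia = 0.2·(1100/207) = 220/207 in ≈ 1.063 in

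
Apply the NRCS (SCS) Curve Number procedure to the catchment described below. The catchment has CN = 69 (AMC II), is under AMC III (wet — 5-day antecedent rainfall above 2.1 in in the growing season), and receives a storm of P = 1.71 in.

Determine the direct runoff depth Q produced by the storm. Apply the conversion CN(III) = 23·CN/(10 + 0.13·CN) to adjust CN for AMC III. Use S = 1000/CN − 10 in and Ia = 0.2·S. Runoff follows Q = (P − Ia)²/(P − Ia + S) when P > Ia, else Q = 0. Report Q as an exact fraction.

Q = 43838728129/82425129900 in ≈ 0.532 in

Adjust CN=69 to AMC III: 23·69/(10 + 0.13·69) → 1587 ÷ (1897/100) = 158700/1897 ≈ 83.658
Max retention: S = 1000/(158700/1897) − 10 = 3100/1587 in (≈ 1.953 in)
Ia = 0.2·(3100/1587) = 620/1587 in ≈ 0.391 in
Since P=1.710 > Ia=0.391: effective rainfall P−Ia = 209377/158700 in
Q: (209377/158700)² ÷ (519377/158700) = 43838728129/82425129900 in (≈ 0.532 in)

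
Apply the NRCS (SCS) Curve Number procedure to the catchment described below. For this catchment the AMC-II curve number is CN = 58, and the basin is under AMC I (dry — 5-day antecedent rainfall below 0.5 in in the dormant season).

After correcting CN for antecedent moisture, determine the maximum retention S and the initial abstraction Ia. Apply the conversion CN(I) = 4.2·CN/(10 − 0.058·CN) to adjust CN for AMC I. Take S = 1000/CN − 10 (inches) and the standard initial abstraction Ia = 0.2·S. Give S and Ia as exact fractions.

CN(I) from CN(II)=58: (4.2·58)/(10 − 0.058·58) = 2900/79 ≈ 36.709
S = 1000/(2900/79) − 10 = 500/29 in ≈ 17.241 in
Ia = 0.2S: 0.2·17.241 = 3.448 in (exactly 100/29)

S = 500/29 in ≈ 17.241 in; Ia = 100/29 in ≈ 3.448 in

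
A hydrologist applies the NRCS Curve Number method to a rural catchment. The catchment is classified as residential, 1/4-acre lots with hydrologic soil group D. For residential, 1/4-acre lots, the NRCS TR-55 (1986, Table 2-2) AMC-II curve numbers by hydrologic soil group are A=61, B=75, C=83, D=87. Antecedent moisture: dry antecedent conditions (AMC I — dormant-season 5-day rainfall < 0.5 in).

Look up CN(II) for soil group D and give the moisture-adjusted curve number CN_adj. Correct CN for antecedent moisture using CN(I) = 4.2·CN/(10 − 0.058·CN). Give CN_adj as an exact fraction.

CN_adj = 182700/2477 ≈ 73.759

NRCS table: residential, 1/4-acre lots, soil group D → CN(II) = 87
Dry (AMC I): CN(I) = 4.2·87/(10 − 0.058·87) = (1827/5)/(2477/500) = 182700/2477 ≈ 73.759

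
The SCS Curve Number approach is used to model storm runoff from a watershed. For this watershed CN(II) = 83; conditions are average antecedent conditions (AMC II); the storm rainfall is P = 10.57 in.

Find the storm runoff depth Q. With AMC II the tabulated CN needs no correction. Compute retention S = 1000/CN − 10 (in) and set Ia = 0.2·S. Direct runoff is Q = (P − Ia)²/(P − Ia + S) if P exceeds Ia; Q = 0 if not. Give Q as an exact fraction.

Q = 7111717561/841047300 in ≈ 8.456 in

CN(II) = 83; AMC II needs no correction.
Max retention: S = 1000/83 − 10 = 170/83 in (≈ 2.048 in)
Initial abstraction Ia = S/5 = (170/83)/5 = 34/83 ≈ 0.410 in
Excess rainfall: 10.570 − 0.410 = 10.160 in; P > Ia so Q > 0
Q: (84331/8300)² ÷ (101331/8300) = 7111717561/841047300 in (≈ 8.456 in)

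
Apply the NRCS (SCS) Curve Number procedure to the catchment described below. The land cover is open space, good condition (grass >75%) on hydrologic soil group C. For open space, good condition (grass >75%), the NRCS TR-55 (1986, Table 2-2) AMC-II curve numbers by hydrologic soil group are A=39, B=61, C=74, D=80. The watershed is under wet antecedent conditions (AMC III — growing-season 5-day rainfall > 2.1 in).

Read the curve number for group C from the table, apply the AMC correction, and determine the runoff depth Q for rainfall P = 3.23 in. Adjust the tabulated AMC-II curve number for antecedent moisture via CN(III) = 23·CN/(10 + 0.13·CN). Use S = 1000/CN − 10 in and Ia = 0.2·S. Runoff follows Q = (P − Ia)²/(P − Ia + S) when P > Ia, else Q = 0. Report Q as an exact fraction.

NRCS table: open space, good condition (grass >75%), soil group C → CN(II) = 74
CN(III) from CN(II)=74: (23·74)/(10 + 0.13·74) = 85100/981 ≈ 86.748
Retention S: 1000/CN − 10 with CN=86.748 → S = 1300/851 ≈ 1.528 in
Initial abstraction Ia = S/5 = (1300/851)/5 = 260/851 ≈ 0.306 in
P − Ia = 3.230 − 0.306 = 248873/85100 ≈ 2.924 in (> 0, runoff occurs)
Q: (248873/85100)² ÷ (378873/85100) = 61937770129/32242092300 in (≈ 1.921 in)

Q = 61937770129/32242092300 in ≈ 1.921 in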